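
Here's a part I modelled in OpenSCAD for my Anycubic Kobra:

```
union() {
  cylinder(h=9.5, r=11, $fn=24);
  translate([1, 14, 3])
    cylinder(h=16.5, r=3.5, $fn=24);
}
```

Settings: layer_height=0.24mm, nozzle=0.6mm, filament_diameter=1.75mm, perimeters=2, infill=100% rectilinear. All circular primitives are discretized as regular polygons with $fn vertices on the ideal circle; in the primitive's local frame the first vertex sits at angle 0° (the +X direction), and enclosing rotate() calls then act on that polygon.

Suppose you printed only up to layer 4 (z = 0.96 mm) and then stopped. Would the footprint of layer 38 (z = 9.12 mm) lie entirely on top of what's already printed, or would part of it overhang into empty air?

part overhangs

Compare the two slices. At z = 0.96: the r=11 cylinder contributes a regular 24-gon of circumradius 11 (area = (24/2)·11.000²·sin(360°/24) = 375.81 mm²); the cylinder at (1, 14) is not intersected at this z (z outside [3, 19.5]); Combining (union): only the r=11 cylinder is present, so the union is just that shape — area = 375.81 mm². At z = 9.12: the r=11 cylinder gives a regular 24-gon of circumradius 11 (constant along its height) (area = (24/2)·11.000²·sin(360°/24) = 375.81 mm²); the cylinder at (1, 14): section is a regular 24-gon, circumradius r=3.5 (area = (24/2)·3.500²·sin(360°/24) = 38.05 mm²); Combining (union): the regions partially overlap — summed areas 413.85 mm² minus the doubly-counted overlap 0.72 mm² gives 413.14 mm² — area = 413.14 mm². Checking containment: at z = 9.12 the cross-section extends beyond the z = 0.96 cross-section by about 37.33 mm².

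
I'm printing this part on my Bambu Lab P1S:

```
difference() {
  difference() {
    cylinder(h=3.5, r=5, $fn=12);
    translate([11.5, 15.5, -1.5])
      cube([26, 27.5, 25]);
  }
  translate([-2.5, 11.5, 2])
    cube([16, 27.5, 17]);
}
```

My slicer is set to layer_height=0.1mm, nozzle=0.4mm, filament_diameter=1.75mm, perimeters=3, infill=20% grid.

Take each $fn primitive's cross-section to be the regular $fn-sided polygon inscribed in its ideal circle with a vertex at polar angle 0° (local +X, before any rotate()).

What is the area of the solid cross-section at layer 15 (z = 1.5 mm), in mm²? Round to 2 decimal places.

At z = 1.5 mm: the r=5 cylinder gives a regular 12-gon of circumradius 5 (constant along its height) (area = (12/2)·5.000²·sin(360°/12) = 75.00 mm²); the 26×27.5 cube at (11.5, 15.5) contributes its full rectangle (area 715.00 mm²); Taking the first minus the rest: starting from the r=5 cylinder (75.00 mm²), the 26×27.5 cube at (11.5, 15.5) misses the remaining region (no effect) — area = 75.00 mm²; the cube at (-2.5, 11.5) does not reach this height (z outside [2, 19]); After the difference (first − rest): none of the subtracted shapes is present at this height, so the result so far is unchanged — area = 75.00 mm². Overall, the cross-section is a single solid region. Net area = 75.00 mm².

75.00 mm²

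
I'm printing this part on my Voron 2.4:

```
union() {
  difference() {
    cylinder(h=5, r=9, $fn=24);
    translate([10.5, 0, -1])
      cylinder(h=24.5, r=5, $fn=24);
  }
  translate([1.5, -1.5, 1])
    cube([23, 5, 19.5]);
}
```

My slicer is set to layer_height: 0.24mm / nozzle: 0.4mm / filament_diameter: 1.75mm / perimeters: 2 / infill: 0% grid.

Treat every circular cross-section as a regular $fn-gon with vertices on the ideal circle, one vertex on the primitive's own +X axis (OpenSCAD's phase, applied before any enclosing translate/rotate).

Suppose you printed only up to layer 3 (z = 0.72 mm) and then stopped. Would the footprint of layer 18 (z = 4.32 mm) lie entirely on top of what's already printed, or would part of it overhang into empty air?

Compare the two slices. At z = 0.72: the r=9 cylinder contributes a regular 24-gon of circumradius 9 (area = (24/2)·9.000²·sin(360°/24) = 251.57 mm²); the r=5 cylinder at (10.5, 0) contributes a regular 24-gon of circumradius 5 (area = (24/2)·5.000²·sin(360°/24) = 77.65 mm²); Taking the first minus the rest: starting from the r=9 cylinder (251.57 mm²), the r=5 cylinder at (10.5, 0) partially overlaps it — only the 20.13 mm² overlap (of its 77.65 mm²) is removed, clipping the outline — area = 231.44 mm²; the cube at (1.5, -1.5) is not intersected at this z (z outside [1, 20.5]); Combining (union): only that combined region is present, so the union is just that shape — area = 231.44 mm². At z = 4.32: the r=9 cylinder gives a regular 24-gon of circumradius 9 (constant along its height) (area = (24/2)·9.000²·sin(360°/24) = 251.57 mm²); the r=5 cylinder at (10.5, 0) gives a regular 24-gon of circumradius 5 (constant along its height) (area = (24/2)·5.000²·sin(360°/24) = 77.65 mm²); Taking the first minus the rest: starting from the r=9 cylinder (251.57 mm²), the r=5 cylinder at (10.5, 0) partially overlaps it — only the 20.13 mm² overlap (of its 77.65 mm²) is removed, clipping the outline — area = 231.44 mm²; the 23×5 cube at (1.5, -1.5) contributes its full rectangle (area 115.00 mm²); Combining (union): the regions partially overlap — summed areas 346.44 mm² minus the doubly-counted overlap 21.82 mm² gives 324.62 mm² — area = 324.62 mm². Checking containment: at z = 4.32 the cross-section extends beyond the z = 0.72 cross-section by about 93.18 mm².

part overhangs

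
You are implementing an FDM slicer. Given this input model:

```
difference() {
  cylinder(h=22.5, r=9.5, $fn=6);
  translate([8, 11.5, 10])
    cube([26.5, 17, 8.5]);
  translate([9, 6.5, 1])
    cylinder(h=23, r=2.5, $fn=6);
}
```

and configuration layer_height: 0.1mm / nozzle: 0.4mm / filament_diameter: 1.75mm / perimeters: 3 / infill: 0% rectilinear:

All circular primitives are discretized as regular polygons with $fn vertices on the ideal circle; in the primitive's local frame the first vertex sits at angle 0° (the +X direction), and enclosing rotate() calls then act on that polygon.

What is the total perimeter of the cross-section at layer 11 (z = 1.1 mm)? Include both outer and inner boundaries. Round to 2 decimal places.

At z = 1.1 mm: the r=9.5 cylinder contributes a regular 6-gon of circumradius 9.5 (perimeter = 2·6·9.500·sin(180°/6) = 57.00 mm); the cube at (8, 11.5) is absent (z outside [10, 18.5]); the cylinder at (9, 6.5): section is a regular 6-gon, circumradius r=2.5 (perimeter = 2·6·2.500·sin(180°/6) = 15.00 mm); Taking the first minus the rest: starting from the r=9.5 cylinder, the r=2.5 cylinder at (9, 6.5) misses the remaining region (no effect) — boundary = 57.00 mm. Overall, the cross-section is a single solid region. Total boundary length (outer) = 57.00 mm.

57.00 mm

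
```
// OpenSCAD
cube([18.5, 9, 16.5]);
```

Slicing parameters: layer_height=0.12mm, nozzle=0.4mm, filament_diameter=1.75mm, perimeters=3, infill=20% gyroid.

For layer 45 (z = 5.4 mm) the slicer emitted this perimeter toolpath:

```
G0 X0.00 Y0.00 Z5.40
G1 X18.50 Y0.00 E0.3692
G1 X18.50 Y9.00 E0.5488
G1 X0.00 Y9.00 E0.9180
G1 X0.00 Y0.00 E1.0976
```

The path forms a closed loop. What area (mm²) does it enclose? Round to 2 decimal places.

166.50 mm²

Apply the shoelace formula to the sequence of (X, Y) vertices; enclosed area = 166.50 mm².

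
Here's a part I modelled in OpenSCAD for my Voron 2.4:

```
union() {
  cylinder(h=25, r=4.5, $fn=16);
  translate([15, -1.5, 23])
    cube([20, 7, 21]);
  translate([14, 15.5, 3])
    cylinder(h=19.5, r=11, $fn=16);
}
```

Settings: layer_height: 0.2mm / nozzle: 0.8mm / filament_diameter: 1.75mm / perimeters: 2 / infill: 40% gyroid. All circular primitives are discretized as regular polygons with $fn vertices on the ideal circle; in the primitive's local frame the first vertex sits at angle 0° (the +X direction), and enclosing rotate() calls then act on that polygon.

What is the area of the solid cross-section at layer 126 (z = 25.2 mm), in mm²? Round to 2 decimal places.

140.00 mm²

At z = 25.2 mm: the cylinder does not reach this height (z outside [0, 25]); the cube at (15, -1.5) is present — its section is the full 20×7 rectangle (area 140.00 mm²); the cylinder at (14, 15.5) is absent (z outside [3, 22.5]); Taking the union: only the 20×7 cube at (15, -1.5) is present, so the union is just that shape — area = 140.00 mm². Overall, the cross-section is a single solid region. Net area = 140.00 mm².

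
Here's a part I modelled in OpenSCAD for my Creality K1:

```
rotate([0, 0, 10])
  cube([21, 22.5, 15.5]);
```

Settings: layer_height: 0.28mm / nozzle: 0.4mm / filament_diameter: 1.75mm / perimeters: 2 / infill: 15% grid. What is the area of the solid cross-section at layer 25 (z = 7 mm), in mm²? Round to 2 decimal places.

At z = 7 mm: the cube is present — its section is the full 21×22.5 rectangle (area 472.50 mm²); (rotated 10° about Z; rotation is an isometry so areas/perimeters/island counts are preserved). Overall, the cross-section is a single solid region. Net area = 472.50 mm².

472.50 mm²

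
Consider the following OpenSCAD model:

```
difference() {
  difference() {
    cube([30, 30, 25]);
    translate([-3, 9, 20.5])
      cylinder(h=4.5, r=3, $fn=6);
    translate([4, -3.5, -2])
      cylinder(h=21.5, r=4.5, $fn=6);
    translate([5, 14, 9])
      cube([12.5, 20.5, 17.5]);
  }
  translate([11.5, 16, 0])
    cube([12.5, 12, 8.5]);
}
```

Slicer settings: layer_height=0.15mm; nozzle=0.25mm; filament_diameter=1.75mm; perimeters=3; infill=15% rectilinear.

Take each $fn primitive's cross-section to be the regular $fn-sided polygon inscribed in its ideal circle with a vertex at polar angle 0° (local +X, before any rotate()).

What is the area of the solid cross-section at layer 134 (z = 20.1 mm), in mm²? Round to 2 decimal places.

700.00 mm²

At z = 20.1 mm: the 30×30 cube contributes its full rectangle (area 900.00 mm²); the cylinder at (-3, 9) is absent (z outside [20.5, 25]); the cylinder at (4, -3.5) does not reach this height (z outside [-2, 19.5]); the cube at (5, 14) (footprint 12.5×20.5) is included at this height (area 256.25 mm²); Taking the first minus the rest: starting from the 30×30 cube (900.00 mm²), the 12.5×20.5 cube at (5, 14) partially overlaps it — only the 200.00 mm² overlap (of its 256.25 mm²) is removed, clipping the outline — area = 700.00 mm²; the cube at (11.5, 16) is absent (z outside [0, 8.5]); Subtracting the remaining from the first: none of the subtracted shapes is present at this height, so the result so far is unchanged — area = 700.00 mm². Overall, the cross-section is a single solid region. Net area = 700.00 mm².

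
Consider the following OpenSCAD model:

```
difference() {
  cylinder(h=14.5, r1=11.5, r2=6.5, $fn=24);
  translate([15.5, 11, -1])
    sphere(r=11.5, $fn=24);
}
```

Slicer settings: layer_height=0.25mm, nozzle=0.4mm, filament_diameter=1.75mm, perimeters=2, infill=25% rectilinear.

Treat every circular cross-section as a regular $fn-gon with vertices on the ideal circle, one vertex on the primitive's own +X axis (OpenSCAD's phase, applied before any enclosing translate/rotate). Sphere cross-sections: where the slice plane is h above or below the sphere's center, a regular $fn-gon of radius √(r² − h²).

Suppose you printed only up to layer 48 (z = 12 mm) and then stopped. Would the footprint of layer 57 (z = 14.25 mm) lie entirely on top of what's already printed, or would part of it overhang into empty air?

entirely on top

Compare the two slices. At z = 12: the cone (r1=11.5→r2=6.5) has section circumradius 7.362 here — a regular 24-gon (area = (24/2)·7.362²·sin(360°/24) = 168.34 mm²); the sphere at (15.5, 11) does not reach this height (|z−center|=13.000 > r=11.5); Subtracting the remaining from the first: none of the subtracted shapes is present at this height, so the cone is unchanged — area = 168.34 mm². At z = 14.25: the cone (r1=11.5→r2=6.5) has section circumradius 6.586 here — a regular 24-gon (area = (24/2)·6.586²·sin(360°/24) = 134.73 mm²); the sphere at (15.5, 11) is absent (|z−center|=15.250 > r=11.5); After the difference (first − rest): none of the subtracted shapes is present at this height, so the cone is unchanged — area = 134.73 mm². Checking containment: the cross-section at z = 14.25 is a subset of the cross-section at z = 12.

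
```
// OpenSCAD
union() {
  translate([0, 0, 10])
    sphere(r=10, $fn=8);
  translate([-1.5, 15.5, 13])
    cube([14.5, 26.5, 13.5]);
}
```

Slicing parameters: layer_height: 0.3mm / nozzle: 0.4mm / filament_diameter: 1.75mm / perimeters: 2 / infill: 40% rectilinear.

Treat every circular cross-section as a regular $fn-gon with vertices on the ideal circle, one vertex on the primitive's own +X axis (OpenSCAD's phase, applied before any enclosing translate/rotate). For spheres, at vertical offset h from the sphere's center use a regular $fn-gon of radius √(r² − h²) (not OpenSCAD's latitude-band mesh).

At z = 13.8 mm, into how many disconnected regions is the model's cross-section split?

At z = 13.8 mm: the r=10 sphere slices to a regular 8-gon of circumradius 9.250 (√(r²−h²) with h=3.8 from center); the cube at (-1.5, 15.5) is present — its section is the full 14.5×26.5 rectangle; Taking the union: the 2 present regions are separate (no shared area or edge), so areas and boundary lengths simply add and each stays a separate island — 2 connected regions. The result has 2 disconnected regions.

2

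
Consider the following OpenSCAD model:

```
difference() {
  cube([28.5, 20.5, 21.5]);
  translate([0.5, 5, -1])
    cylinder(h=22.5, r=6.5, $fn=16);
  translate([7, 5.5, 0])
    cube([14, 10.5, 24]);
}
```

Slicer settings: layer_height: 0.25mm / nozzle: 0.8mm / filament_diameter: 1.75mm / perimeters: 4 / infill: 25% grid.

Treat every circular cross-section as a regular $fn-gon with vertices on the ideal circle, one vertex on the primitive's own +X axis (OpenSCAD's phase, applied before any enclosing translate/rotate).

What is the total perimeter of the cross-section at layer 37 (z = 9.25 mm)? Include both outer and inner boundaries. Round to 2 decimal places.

At z = 9.25 mm: the cube is present — its section is the full 28.5×20.5 rectangle (perimeter 98.00 mm); the r=6.5 cylinder at (0.5, 5) contributes a regular 16-gon of circumradius 6.5 (perimeter = 2·16·6.500·sin(180°/16) = 40.58 mm); the cube at (7, 5.5) is present — its section is the full 14×10.5 rectangle (perimeter 49.00 mm); Subtracting the remaining from the first: starting from the 28.5×20.5 cube, the r=6.5 cylinder at (0.5, 5) partially overlaps it — only the 66.53 mm² overlap (of its 129.35 mm²) is removed, clipping the outline; the 14×10.5 cube at (7, 5.5) lies wholly inside it (removes its full 147.00 mm² and its 49.00 mm outline becomes a hole wall) — boundary (outer + 1 inner loop) = 147.56 mm. Overall, the cross-section is one region with 1 hole. Total boundary length (outer + inner) = 147.56 mm.

147.56 mm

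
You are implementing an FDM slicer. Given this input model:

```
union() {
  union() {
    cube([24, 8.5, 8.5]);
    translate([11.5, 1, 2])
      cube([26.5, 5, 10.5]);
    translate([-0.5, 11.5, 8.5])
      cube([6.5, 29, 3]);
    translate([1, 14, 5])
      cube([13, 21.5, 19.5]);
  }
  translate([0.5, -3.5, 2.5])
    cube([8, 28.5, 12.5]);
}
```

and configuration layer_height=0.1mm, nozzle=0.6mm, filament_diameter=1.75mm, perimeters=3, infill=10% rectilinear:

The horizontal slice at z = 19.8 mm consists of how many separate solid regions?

At z = 19.8 mm: the cube does not reach this height (z outside [0, 8.5]); the cube at (11.5, 1) is absent (z outside [2, 12.5]); the cube at (-0.5, 11.5) does not reach this height (z outside [8.5, 11.5]); the 13×21.5 cube at (1, 14) contributes its full rectangle; Combining (union): only the 13×21.5 cube at (1, 14) is present, so the union is just that shape — 1 connected region; the cube at (0.5, -3.5) does not reach this height (z outside [2.5, 15]); Combining (union): only that combined region is present, so the union is just that shape — 1 connected region. The result has 1 disconnected region.

1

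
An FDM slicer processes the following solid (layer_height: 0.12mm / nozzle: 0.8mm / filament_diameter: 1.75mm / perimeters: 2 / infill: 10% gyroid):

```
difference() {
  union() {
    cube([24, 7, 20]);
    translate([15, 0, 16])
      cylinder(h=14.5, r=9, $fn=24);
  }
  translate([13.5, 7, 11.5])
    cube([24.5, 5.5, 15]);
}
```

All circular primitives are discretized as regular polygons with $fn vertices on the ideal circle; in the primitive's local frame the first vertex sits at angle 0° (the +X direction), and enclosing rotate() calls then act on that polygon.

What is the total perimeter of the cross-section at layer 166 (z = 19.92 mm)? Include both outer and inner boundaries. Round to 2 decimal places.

At z = 19.92 mm: the cube is present — its section is the full 24×7 rectangle (perimeter 62.00 mm); the cylinder at (15, 0): section is a regular 24-gon, circumradius r=9 (perimeter = 2·24·9.000·sin(180°/24) = 56.39 mm); Taking the union: the regions partially overlap (shared area 110.96 mm²), so the edge portions inside another operand are dropped and the merged outline is re-measured after clipping — boundary = 73.13 mm; the cube at (13.5, 7) (footprint 24.5×5.5) is included at this height (perimeter 60.00 mm); Subtracting the remaining from the first: starting from that combined region, the 24.5×5.5 cube at (13.5, 7) partially overlaps it — only the 10.26 mm² overlap (of its 134.75 mm²) is removed, clipping the outline — boundary = 74.45 mm. Overall, the cross-section is a single solid region. Total boundary length (outer) = 74.45 mm.

74.45 mm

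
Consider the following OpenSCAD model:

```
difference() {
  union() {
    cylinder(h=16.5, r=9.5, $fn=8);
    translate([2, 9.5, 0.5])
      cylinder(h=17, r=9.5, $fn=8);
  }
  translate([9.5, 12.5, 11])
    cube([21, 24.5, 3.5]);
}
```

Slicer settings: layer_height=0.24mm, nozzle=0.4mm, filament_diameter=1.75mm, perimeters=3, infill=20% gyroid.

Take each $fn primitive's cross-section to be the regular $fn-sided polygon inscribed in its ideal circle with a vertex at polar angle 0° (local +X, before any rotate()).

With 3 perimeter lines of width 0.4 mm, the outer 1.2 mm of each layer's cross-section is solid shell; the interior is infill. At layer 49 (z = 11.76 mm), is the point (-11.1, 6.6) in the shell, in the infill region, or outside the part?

outside

At z = 11.76 mm: the r=9.5 cylinder gives a regular 8-gon of circumradius 9.5 (constant along its height); the r=9.5 cylinder at (2, 9.5) contributes a regular 8-gon of circumradius 9.5; Taking the union: the regions partially overlap (shared area 88.75 mm²), so overlapping operands fuse into one piece — 1 connected region; the cube at (9.5, 12.5) is present — its section is the full 21×24.5 rectangle; Subtracting the remaining from the first: starting from the result so far, the 21×24.5 cube at (9.5, 12.5) partially overlaps it — only the 0.69 mm² overlap (of its 514.50 mm²) is removed, clipping the outline — 1 connected region. Overall, the cross-section is a single solid region. The nearest boundary edge runs (-9.50, 0.00)→(-6.72, 6.72); distance from the point to it = 4.00 mm. The point is not inside any of the regions above, so it lies outside the cross-section (4.00 mm from the nearest boundary).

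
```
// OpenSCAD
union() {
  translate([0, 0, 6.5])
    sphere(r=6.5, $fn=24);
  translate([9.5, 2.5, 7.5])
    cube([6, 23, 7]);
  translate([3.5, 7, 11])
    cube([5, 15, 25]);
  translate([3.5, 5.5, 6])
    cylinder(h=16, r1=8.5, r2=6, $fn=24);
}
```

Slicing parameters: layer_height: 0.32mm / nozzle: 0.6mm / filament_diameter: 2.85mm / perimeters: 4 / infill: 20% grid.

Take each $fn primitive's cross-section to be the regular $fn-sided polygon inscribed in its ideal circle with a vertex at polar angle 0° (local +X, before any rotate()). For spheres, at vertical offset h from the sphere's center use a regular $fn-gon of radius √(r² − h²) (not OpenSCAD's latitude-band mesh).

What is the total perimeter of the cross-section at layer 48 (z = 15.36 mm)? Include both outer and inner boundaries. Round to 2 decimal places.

64.56 mm

At z = 15.36 mm: the sphere is not intersected at this z (|z−center|=8.860 > r=6.5); the cube at (9.5, 2.5) is absent (z outside [7.5, 14.5]); the 5×15 cube at (3.5, 7) contributes its full rectangle (perimeter 40.00 mm); the cone at (3.5, 5.5) (r1=8.5→r2=6) has section circumradius 7.037 here — a regular 24-gon (perimeter = 2·24·7.037·sin(180°/24) = 44.09 mm); Combining (union): the regions partially overlap (shared area 24.23 mm²), so the edge portions inside another operand are dropped and the merged outline is re-measured after clipping — boundary = 64.56 mm. Overall, the cross-section is a single solid region. Total boundary length (outer) = 64.56 mm.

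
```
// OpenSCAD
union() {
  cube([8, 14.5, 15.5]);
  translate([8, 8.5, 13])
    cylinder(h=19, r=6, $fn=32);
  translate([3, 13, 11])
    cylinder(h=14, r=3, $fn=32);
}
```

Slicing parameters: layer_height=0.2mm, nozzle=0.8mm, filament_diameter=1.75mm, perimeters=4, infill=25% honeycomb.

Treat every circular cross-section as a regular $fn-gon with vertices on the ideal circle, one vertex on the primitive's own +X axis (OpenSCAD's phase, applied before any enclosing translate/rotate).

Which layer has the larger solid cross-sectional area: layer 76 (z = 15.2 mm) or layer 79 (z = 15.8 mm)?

Layer 76 (z = 15.2): the cube (footprint 8×14.5) is included at this height (area 116.00 mm²); the r=6 cylinder at (8, 8.5) gives a regular 32-gon of circumradius 6 (constant along its height) (area = (32/2)·6.000²·sin(360°/32) = 112.37 mm²); the r=3 cylinder at (3, 13) gives a regular 32-gon of circumradius 3 (constant along its height) (area = (32/2)·3.000²·sin(360°/32) = 28.09 mm²); Merging all regions: the regions partially overlap — summed areas 256.47 mm² minus the doubly-counted overlap 78.81 mm² gives 177.65 mm² — area = 177.65 mm². So its area = 177.65 mm². Layer 79 (z = 15.8): the cube is not intersected at this z (z outside [0, 15.5]); the cylinder at (8, 8.5): section is a regular 32-gon, circumradius r=6 (area = (32/2)·6.000²·sin(360°/32) = 112.37 mm²); the cylinder at (3, 13): section is a regular 32-gon, circumradius r=3 (area = (32/2)·3.000²·sin(360°/32) = 28.09 mm²); Merging all regions: the regions partially overlap — summed areas 140.47 mm² minus the doubly-counted overlap 8.39 mm² gives 132.08 mm² — area = 132.08 mm². So its area = 132.08 mm². Layer 76 is larger (177.65 vs 132.08 mm²).

layer 76 (z = 15.2 mm)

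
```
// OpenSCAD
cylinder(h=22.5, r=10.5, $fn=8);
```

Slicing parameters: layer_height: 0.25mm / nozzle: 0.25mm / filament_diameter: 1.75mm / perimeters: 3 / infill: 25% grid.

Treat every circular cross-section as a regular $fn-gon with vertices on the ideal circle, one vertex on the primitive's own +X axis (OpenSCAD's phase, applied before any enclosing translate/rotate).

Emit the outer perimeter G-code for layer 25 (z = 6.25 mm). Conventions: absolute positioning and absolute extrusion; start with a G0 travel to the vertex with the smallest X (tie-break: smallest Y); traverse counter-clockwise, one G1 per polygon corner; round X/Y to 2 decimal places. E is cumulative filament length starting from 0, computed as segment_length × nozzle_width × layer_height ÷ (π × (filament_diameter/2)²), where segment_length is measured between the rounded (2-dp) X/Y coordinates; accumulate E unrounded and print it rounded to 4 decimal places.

G0 X-10.50 Y0.00 Z6.25
G1 X-7.42 Y-7.42 E0.2088
G1 X0.00 Y-10.50 E0.4175
G1 X7.42 Y-7.42 E0.6263
G1 X10.50 Y0.00 E0.8350
G1 X7.42 Y7.42 E1.0438
G1 X0.00 Y10.50 E1.2525
G1 X-7.42 Y7.42 E1.4613
G1 X-10.50 Y0.00 E1.6700

At z = 6.25 mm: the r=10.5 cylinder gives a regular 8-gon of circumradius 10.5 (constant along its height). The outline is a single polygon with 8 vertices. Extrusion per mm of travel: 0.25 × 0.25 / (π × 0.875²) = 0.025984. Accumulating E over each segment gives final E = 1.6700.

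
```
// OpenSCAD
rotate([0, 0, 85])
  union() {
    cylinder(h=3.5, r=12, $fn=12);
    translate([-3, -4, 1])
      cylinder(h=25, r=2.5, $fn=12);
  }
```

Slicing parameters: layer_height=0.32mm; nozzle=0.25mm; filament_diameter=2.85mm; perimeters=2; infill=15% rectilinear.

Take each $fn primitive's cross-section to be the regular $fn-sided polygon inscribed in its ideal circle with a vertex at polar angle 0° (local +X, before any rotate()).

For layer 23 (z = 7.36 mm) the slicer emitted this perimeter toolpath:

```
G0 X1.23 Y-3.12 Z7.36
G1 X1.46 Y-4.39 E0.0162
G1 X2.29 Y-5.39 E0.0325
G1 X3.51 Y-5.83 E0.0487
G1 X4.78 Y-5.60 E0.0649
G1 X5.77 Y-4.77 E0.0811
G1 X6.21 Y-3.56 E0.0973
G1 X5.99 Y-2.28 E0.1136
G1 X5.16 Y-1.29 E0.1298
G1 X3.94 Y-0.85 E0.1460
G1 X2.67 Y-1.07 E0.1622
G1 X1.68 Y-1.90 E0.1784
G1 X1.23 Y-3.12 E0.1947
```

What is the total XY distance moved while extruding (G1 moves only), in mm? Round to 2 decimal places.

Sum the Euclidean lengths of each G1 segment: total = 15.53 mm.

15.53 mm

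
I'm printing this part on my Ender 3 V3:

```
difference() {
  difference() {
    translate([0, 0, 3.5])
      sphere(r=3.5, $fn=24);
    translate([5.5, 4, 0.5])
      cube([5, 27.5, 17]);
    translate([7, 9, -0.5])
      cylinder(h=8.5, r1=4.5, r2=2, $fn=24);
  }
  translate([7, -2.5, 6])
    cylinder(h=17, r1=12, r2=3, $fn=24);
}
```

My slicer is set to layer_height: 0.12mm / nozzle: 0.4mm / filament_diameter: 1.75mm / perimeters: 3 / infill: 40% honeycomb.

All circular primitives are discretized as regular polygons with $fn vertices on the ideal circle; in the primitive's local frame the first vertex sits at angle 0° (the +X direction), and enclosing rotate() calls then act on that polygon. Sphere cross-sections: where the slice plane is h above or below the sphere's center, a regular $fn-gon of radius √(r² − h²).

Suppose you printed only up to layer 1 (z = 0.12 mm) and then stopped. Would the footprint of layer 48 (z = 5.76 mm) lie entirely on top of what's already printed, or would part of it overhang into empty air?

Compare the two slices. At z = 0.12: the sphere: section is a regular 24-gon, circumradius = √(r²−h²) = √(3.5²−3.38²) = 0.909 (area = (24/2)·0.909²·sin(360°/24) = 2.56 mm²); the cube at (5.5, 4) is absent (z outside [0.5, 17.5]); the cone at (7, 9) contributes a regular 24-gon of circumradius 4.318 (interpolated between r1=4.5 and r2=2 at t=0.073) (area = (24/2)·4.318²·sin(360°/24) = 57.90 mm²); Subtracting the remaining from the first: starting from the r=3.5 sphere (2.56 mm²), the cone at (7, 9) misses the remaining region (no effect) — area = 2.56 mm²; the cone at (7, -2.5) is absent (z outside [6, 23]); Subtracting the remaining from the first: none of the subtracted shapes is present at this height, so that combined region is unchanged — area = 2.56 mm². At z = 5.76: the r=3.5 sphere slices to a regular 24-gon of circumradius 2.673 (√(r²−h²) with h=2.26 from center) (area = (24/2)·2.673²·sin(360°/24) = 22.18 mm²); the 5×27.5 cube at (5.5, 4) contributes its full rectangle (area 137.50 mm²); the cone at (7, 9) (r1=4.5→r2=2) has section circumradius 2.659 here — a regular 24-gon (area = (24/2)·2.659²·sin(360°/24) = 21.96 mm²); After the difference (first − rest): starting from the r=3.5 sphere (22.18 mm²), the 5×27.5 cube at (5.5, 4) misses the remaining region (no effect); the cone at (7, 9) misses the remaining region (no effect) — area = 22.18 mm²; the cone at (7, -2.5) is not intersected at this z (z outside [6, 23]); After the difference (first − rest): none of the subtracted shapes is present at this height, so the result so far is unchanged — area = 22.18 mm². Checking containment: at z = 5.76 the cross-section extends beyond the z = 0.12 cross-section by about 19.62 mm².

part overhangs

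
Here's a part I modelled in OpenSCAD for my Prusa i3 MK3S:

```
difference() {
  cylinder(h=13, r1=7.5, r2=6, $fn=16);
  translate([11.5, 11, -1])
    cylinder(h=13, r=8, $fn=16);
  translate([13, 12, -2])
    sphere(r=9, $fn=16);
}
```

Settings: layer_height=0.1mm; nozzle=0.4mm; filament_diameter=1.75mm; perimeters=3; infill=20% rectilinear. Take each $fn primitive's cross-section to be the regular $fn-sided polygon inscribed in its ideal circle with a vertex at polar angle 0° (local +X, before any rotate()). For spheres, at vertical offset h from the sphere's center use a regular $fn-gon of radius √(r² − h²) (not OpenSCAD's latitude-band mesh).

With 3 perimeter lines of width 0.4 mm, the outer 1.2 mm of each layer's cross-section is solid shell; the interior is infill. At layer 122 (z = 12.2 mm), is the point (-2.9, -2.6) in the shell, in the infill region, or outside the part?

At z = 12.2 mm: the cone (r1=7.5→r2=6) has section circumradius 6.092 here — a regular 16-gon; the cylinder at (11.5, 11) does not reach this height (z outside [-1, 12]); the sphere at (13, 12) is absent (|z−center|=14.200 > r=9); After the difference (first − rest): none of the subtracted shapes is present at this height, so the cone is unchanged — 1 connected region. Overall, the cross-section is a single solid region. The nearest boundary edge runs (-5.63, -2.33)→(-4.31, -4.31); distance from the point to it = 2.12 mm. The point is inside the cross-section and 2.12 mm from the nearest boundary — more than the 1.2 mm shell width (3 × 0.4), so it's in the infill interior.

infill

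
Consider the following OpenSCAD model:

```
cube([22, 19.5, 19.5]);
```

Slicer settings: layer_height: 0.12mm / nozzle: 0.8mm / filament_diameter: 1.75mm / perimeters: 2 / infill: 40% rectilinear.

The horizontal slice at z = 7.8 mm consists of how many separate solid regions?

At z = 7.8 mm: the cube is present — its section is the full 22×19.5 rectangle. The result has 1 disconnected region.

1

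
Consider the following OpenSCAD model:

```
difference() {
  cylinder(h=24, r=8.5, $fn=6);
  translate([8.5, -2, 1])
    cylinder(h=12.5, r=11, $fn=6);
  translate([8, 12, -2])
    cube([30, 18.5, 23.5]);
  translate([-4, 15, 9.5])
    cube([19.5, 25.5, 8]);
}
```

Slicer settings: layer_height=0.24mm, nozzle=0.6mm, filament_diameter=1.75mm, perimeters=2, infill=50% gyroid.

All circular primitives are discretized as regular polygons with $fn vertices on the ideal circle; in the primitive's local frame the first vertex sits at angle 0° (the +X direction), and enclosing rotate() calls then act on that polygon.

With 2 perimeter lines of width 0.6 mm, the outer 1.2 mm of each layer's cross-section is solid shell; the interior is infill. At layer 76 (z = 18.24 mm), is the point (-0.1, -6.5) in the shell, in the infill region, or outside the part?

At z = 18.24 mm: the cylinder: section is a regular 6-gon, circumradius r=8.5; the cylinder at (8.5, -2) does not reach this height (z outside [1, 13.5]); the 30×18.5 cube at (8, 12) contributes its full rectangle; the cube at (-4, 15) is absent (z outside [9.5, 17.5]); After the difference (first − rest): starting from the r=8.5 cylinder, the 30×18.5 cube at (8, 12) misses the remaining region (no effect) — 1 connected region. Overall, the cross-section is a single solid region. The nearest boundary edge runs (4.25, -7.36)→(-4.25, -7.36); distance from the point to it = 0.86 mm. The point is inside the cross-section, 0.86 mm from the nearest boundary — within the 1.2 mm shell band (2 × 0.6).

shell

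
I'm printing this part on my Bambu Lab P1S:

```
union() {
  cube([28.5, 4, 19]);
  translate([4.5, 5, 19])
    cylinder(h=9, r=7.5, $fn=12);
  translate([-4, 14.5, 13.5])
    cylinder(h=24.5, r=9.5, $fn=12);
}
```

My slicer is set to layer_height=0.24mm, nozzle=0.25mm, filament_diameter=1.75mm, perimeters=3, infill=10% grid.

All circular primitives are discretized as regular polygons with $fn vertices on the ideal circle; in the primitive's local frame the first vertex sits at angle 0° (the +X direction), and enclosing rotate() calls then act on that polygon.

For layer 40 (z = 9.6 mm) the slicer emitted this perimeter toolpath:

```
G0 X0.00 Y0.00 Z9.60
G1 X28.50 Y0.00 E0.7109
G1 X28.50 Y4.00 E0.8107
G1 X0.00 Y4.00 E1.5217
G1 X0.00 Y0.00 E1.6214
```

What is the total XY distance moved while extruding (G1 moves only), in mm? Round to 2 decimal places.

Sum the Euclidean lengths of each G1 segment: total = 65.00 mm.

65.00 mm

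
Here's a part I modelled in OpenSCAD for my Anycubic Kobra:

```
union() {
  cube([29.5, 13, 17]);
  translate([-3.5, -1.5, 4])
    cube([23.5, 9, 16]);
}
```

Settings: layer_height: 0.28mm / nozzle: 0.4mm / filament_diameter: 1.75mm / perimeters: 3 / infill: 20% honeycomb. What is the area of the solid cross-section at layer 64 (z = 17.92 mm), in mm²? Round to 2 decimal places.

211.50 mm²

At z = 17.92 mm: the cube is absent (z outside [0, 17]); the 23.5×9 cube at (-3.5, -1.5) contributes its full rectangle (area 211.50 mm²); Combining (union): only the 23.5×9 cube at (-3.5, -1.5) is present, so the union is just that shape — area = 211.50 mm². Overall, the cross-section is a single solid region. Net area = 211.50 mm².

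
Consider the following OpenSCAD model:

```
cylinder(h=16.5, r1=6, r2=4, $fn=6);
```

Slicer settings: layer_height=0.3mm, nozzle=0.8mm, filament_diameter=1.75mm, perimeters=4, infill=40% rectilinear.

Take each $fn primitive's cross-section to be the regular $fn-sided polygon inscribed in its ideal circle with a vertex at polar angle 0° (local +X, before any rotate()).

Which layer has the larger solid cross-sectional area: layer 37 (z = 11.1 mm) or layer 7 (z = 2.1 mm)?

Layer 37 (z = 11.1): the cone contributes a regular 6-gon of circumradius 4.655 (interpolated between r1=6 and r2=4 at t=0.673) (area = (6/2)·4.655²·sin(360°/6) = 56.29 mm²). So its area = 56.29 mm². Layer 7 (z = 2.1): the cone contributes a regular 6-gon of circumradius 5.745 (interpolated between r1=6 and r2=4 at t=0.127) (area = (6/2)·5.745²·sin(360°/6) = 85.76 mm²). So its area = 85.76 mm². Layer 7 is larger (85.76 vs 56.29 mm²).

layer 7 (z = 2.1 mm)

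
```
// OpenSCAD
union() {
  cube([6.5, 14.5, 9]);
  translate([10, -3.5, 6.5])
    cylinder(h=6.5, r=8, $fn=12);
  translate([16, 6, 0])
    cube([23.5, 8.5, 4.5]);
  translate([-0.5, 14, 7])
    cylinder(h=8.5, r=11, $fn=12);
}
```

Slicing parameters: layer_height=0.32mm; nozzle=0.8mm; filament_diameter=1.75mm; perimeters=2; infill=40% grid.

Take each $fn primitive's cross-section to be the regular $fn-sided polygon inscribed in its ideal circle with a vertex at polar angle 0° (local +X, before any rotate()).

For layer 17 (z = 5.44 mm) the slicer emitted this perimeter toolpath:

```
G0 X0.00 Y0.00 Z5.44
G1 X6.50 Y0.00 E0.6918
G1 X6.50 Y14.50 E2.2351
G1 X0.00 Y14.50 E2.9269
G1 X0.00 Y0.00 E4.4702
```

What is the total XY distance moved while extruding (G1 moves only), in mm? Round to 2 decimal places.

Sum the Euclidean lengths of each G1 segment: total = 42.00 mm.

42.00 mm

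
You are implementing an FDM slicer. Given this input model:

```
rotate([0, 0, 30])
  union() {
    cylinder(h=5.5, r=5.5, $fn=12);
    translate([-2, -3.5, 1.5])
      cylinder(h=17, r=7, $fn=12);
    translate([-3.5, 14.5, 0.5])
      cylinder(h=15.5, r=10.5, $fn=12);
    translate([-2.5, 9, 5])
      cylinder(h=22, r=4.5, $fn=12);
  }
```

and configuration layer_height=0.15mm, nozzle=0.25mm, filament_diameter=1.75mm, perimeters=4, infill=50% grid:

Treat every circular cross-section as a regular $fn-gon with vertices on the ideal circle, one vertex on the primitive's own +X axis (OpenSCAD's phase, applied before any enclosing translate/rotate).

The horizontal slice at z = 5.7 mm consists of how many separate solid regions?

2

At z = 5.7 mm: the cylinder is absent (z outside [0, 5.5]); the cylinder at (-2, -3.5): section is a regular 12-gon, circumradius r=7; the cylinder at (-3.5, 14.5): section is a regular 12-gon, circumradius r=10.5; the r=4.5 cylinder at (-2.5, 9) contributes a regular 12-gon of circumradius 4.5; Combining (union): the regions partially overlap (shared area 60.75 mm²), so overlapping operands fuse into one piece — 2 connected regions; (rotated 30° about Z; rotation is an isometry so areas/perimeters/island counts are preserved). The result has 2 disconnected regions.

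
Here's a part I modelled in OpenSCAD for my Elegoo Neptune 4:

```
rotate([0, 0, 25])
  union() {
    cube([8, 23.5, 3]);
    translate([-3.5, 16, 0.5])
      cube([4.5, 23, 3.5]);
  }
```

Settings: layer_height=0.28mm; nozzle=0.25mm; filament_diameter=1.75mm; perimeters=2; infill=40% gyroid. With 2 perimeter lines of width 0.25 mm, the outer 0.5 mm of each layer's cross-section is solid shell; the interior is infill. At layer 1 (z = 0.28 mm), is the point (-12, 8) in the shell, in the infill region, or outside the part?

outside

At z = 0.28 mm: the cube is present — its section is the full 8×23.5 rectangle; the cube at (-3.5, 16) does not reach this height (z outside [0.5, 4]); Taking the union: only the 8×23.5 cube is present, so the union is just that shape — 1 connected region; (whole slice rotated 25° about Z — lengths, areas and connectivity unchanged). Overall, the cross-section is a single solid region. Undo the 25° rotation: the query point maps to (-7.495, 12.322) in the un-rotated model frame. The nearest boundary edge runs (0.00, 23.50)→(0.00, 0.00); distance from the point to it = 7.49 mm. The point is not inside any of the regions above, so it lies outside the cross-section (7.49 mm from the nearest boundary).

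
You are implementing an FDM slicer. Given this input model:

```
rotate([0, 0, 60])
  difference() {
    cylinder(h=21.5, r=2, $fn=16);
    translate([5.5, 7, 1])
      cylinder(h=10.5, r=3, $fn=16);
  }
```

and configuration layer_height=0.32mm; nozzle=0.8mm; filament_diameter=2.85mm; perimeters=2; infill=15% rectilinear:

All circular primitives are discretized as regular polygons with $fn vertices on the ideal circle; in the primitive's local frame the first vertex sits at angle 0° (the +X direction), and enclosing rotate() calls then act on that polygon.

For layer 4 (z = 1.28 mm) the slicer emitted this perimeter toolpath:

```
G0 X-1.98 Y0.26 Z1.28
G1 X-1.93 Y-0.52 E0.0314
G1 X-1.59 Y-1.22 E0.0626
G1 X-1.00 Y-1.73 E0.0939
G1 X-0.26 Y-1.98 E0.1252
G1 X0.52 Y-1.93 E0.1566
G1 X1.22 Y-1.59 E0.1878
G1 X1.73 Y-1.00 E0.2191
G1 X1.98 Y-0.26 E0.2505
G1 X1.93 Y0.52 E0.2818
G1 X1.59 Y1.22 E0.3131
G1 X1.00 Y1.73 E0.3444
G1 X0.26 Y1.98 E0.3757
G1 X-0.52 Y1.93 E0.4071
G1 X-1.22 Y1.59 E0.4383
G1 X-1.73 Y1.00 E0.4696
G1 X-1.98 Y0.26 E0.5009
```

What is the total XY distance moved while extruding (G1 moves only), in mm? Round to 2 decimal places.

12.48 mm

Sum the Euclidean lengths of each G1 segment: total = 12.48 mm.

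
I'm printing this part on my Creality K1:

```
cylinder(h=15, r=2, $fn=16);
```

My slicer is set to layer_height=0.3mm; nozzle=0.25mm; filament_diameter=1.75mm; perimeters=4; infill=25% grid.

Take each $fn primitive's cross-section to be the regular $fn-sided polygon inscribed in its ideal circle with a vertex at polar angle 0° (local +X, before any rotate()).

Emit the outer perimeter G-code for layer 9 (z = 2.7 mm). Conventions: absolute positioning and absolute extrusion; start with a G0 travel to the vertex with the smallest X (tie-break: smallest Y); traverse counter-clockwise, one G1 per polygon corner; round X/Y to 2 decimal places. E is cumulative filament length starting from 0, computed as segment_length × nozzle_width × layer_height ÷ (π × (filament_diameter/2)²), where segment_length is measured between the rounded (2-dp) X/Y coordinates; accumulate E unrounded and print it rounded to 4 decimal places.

G0 X-2.00 Y0.00 Z2.70
G1 X-1.85 Y-0.77 E0.0245
G1 X-1.41 Y-1.41 E0.0487
G1 X-0.77 Y-1.85 E0.0729
G1 X0.00 Y-2.00 E0.0974
G1 X0.77 Y-1.85 E0.1218
G1 X1.41 Y-1.41 E0.1460
G1 X1.85 Y-0.77 E0.1703
G1 X2.00 Y0.00 E0.1947
G1 X1.85 Y0.77 E0.2192
G1 X1.41 Y1.41 E0.2434
G1 X0.77 Y1.85 E0.2676
G1 X0.00 Y2.00 E0.2921
G1 X-0.77 Y1.85 E0.3165
G1 X-1.41 Y1.41 E0.3407
G1 X-1.85 Y0.77 E0.3650
G1 X-2.00 Y0.00 E0.3894

At z = 2.7 mm: the r=2 cylinder gives a regular 16-gon of circumradius 2 (constant along its height). The outline is a single polygon with 16 vertices. Extrusion per mm of travel: 0.25 × 0.3 / (π × 0.875²) = 0.031181. Accumulating E over each segment gives final E = 0.3894.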